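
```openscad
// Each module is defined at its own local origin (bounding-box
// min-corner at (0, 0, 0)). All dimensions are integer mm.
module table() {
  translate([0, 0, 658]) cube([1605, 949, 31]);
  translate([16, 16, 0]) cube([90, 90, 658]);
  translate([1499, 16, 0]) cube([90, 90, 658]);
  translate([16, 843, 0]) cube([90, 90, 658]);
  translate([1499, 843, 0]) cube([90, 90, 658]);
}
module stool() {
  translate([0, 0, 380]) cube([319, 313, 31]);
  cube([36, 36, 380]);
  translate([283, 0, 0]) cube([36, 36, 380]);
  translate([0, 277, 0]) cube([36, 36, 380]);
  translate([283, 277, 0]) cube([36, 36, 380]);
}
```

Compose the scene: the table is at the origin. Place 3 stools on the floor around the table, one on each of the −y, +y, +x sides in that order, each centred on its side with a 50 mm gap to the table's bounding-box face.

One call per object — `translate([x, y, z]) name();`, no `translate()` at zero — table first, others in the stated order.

table();
translate([643, -363, 0]) stool();
translate([643, 999, 0]) stool();
translate([1655, 318, 0]) stool();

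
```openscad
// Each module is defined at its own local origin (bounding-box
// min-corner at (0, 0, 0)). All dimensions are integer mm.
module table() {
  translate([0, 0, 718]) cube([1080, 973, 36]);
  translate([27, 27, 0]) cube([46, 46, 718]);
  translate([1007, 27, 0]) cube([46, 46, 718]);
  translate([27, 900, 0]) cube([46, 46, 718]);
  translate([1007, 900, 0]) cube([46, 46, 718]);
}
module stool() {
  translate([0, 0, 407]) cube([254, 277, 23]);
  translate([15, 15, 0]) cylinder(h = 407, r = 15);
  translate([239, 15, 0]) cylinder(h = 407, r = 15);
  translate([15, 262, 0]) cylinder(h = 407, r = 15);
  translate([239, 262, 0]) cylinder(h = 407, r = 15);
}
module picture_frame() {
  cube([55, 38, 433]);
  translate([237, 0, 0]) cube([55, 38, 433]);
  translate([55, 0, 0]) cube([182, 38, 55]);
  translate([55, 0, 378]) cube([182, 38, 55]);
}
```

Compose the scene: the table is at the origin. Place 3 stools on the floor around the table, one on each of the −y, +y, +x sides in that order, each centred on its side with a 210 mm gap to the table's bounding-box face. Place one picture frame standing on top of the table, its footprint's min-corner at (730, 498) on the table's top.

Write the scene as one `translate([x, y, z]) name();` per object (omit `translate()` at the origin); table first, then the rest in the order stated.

table();
translate([413, -487, 0]) stool();
translate([413, 1183, 0]) stool();
translate([1290, 348, 0]) stool();
translate([730, 498, 754]) picture_frame();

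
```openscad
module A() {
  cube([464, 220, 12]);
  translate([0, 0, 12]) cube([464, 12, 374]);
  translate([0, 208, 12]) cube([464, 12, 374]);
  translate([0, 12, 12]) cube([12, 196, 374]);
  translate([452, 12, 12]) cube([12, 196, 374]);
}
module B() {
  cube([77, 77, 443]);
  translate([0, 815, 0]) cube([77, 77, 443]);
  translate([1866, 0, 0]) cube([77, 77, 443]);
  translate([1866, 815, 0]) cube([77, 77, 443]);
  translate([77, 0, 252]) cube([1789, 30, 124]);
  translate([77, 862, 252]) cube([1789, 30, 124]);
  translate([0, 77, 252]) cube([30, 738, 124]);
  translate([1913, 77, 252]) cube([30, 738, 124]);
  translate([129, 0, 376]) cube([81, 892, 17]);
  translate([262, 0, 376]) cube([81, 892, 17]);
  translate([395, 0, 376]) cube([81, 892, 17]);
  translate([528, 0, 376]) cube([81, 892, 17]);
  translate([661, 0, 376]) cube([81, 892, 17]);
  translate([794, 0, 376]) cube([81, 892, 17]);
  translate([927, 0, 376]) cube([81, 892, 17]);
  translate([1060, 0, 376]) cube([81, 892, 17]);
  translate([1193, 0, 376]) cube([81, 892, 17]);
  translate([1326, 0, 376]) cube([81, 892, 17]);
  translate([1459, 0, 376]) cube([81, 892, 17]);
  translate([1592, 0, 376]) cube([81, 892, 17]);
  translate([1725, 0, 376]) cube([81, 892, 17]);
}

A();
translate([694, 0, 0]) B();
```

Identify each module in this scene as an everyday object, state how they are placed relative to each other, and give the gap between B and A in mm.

A is an open box. B is a bed frame. The bed frame is on the floor beside the open box on its +x side. The gap between the bed frame and the open box is 230 mm.

The bed frame's nearest face is 230 mm from the open box's +x face.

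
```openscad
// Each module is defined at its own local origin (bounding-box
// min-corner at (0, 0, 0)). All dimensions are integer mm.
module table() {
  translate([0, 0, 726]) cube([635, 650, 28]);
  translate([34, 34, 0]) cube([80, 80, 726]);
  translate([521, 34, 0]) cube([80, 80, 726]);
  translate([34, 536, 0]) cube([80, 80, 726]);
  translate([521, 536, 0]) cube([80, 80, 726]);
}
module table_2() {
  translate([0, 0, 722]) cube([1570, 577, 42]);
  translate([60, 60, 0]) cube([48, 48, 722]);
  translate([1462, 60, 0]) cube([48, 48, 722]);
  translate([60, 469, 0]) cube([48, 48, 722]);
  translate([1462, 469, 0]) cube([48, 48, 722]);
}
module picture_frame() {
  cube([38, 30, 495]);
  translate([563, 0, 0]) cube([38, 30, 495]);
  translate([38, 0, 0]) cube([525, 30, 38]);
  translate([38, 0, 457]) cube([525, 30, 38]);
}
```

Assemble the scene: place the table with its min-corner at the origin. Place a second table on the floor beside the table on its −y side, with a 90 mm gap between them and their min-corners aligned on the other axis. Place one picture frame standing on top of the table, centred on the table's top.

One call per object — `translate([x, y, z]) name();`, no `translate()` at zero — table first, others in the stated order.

table();
translate([0, -667, 0]) table_2();
translate([17, 310, 754]) picture_frame();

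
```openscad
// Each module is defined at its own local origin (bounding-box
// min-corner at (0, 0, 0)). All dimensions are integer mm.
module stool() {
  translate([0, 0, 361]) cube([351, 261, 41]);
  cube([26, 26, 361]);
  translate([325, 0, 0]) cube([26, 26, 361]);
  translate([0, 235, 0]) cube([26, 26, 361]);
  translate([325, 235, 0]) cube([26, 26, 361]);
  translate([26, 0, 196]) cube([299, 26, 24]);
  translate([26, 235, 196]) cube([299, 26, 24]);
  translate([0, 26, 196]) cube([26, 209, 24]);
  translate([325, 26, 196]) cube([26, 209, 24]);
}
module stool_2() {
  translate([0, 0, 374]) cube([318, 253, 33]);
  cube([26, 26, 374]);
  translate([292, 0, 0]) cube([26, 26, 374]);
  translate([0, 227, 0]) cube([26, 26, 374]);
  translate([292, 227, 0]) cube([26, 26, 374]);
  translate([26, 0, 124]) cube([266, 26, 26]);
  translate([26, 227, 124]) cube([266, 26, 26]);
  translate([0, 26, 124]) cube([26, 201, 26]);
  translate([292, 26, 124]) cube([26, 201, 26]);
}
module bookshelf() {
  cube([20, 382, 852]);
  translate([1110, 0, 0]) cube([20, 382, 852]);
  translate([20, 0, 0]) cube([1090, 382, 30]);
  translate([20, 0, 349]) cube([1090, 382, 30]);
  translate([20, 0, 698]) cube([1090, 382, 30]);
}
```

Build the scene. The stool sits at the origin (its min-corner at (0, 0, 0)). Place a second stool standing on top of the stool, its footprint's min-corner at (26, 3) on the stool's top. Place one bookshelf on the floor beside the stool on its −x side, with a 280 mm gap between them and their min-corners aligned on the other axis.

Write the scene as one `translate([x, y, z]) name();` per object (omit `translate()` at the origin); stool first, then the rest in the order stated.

stool();
translate([26, 3, 402]) stool_2();
translate([-1410, 0, 0]) bookshelf();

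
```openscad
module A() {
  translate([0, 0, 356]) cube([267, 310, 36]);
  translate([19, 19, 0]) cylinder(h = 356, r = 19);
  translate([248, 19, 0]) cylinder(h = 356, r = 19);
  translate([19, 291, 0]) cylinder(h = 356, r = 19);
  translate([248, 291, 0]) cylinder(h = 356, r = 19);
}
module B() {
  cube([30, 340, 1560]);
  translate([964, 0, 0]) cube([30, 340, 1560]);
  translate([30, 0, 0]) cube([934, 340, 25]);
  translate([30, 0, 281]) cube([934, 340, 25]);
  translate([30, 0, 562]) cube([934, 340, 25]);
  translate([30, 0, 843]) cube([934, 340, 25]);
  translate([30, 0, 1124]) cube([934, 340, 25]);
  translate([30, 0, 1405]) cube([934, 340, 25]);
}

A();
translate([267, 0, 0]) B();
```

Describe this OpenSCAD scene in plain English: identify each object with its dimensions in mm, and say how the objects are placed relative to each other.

A is a simple wooden stool: a rectangular seat 267 mm (x) by 310 mm (y), 36 mm thick, top face at z = 392 mm, on four round legs, each 38 mm in diameter. The legs rest on z = 0, each leg's axis is inset half a diameter from the nearest pair of seat edges (so the leg's bounding box is flush with the corner).

B is a bookshelf 994 mm wide overall, 340 mm deep and 1560 mm tall. The two sides are 30 mm thick vertical panels. 6 horizontal shelves of 25 mm thickness span between the inner faces of the sides; the lowest shelf sits on the floor and shelves are stacked with a clear vertical gap of 256 mm between each pair.

The bookshelf is against the stool's +x side, with their −y faces flush.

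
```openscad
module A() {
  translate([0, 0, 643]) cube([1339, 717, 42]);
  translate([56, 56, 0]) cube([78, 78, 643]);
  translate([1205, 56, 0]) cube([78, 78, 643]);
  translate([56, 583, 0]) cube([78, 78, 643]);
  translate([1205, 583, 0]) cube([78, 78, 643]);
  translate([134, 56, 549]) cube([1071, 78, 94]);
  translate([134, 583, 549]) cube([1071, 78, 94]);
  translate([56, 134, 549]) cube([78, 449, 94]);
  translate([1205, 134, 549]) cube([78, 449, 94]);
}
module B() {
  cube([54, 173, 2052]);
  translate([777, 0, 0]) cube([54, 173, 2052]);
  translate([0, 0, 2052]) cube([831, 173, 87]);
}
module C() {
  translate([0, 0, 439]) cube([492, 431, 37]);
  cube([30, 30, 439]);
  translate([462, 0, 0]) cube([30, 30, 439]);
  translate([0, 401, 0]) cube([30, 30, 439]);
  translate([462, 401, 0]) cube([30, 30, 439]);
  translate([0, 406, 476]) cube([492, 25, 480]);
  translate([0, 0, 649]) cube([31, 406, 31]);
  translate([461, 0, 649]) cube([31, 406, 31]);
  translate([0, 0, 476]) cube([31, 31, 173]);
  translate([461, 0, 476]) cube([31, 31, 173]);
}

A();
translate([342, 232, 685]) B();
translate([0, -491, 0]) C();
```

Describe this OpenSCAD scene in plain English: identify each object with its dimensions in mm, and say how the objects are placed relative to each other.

A is a rectangular dining table. The top is 1339×717×42 mm with its upper surface at z = 685 mm. It stands on four 78×78 mm square legs, each inset 56 mm from the nearest pair of top edges, running from the floor to the underside of the top. Four apron rails, 78 mm thick and 94 mm tall, run between adjacent legs with their top edges flush with the underside of the top and their outer faces flush with the legs' outer faces.

B is a door frame. The clear opening is 723 mm wide and 2052 mm high. Two 54 mm wide jambs, 173 mm deep, stand either side of the opening from the floor to the top of the opening. A 87 mm thick head sits across the top of both jambs, spanning the full outside width of the frame.

C is a chair. The seat is a 492×431×37 mm slab with its top at z = 476 mm, on four 30×30 mm corner legs (flush with the seat edges, standing on z = 0). A flat backrest 25 mm thick, 480 mm tall, spans the full seat width and rises from the seat top along its +y edge, rear face flush with the rear of the seat. Two armrests of 31×31 mm section run along each side from the seat's front edge to the front of the backrest, top faces 204 mm above the seat top and outer faces flush with the seat's x-edges; a 31×31 mm post under the front of each armrest stands on the seat at the front corner.

The door frame is on top of the table. The chair is on the floor beside the table on its −y side.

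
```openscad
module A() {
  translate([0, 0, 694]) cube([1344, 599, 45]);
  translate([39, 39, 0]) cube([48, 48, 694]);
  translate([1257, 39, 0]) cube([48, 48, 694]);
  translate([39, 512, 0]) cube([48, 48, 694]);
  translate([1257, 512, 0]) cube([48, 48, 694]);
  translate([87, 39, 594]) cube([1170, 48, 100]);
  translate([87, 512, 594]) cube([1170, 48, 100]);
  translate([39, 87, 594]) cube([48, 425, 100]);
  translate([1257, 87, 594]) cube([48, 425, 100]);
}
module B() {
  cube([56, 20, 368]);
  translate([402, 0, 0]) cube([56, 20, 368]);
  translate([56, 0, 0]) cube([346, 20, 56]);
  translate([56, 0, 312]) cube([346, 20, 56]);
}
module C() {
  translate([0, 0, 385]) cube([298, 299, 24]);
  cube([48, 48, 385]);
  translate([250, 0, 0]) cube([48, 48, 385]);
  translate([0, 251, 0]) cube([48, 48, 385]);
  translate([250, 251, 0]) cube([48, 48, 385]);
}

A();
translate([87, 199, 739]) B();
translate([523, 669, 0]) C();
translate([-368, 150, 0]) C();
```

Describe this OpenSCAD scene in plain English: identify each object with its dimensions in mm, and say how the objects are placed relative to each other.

A is a table with a 1344×599 mm rectangular top, 45 mm thick, top surface at z = 739 mm, supported by four 48×48 mm square legs, each inset 39 mm from the nearest pair of top edges, running from the floor. Four apron rails, 48 mm thick and 100 mm tall, run between adjacent legs with their top edges flush with the underside of the top and their outer faces flush with the legs' outer faces.

B is a picture frame with a 346×256 mm rectangular opening (x by z) and a uniform 56 mm border on every side. Frame depth is 20 mm along y. It is built from two vertical stiles running the full outside height and two horizontal rails spanning the gap between the stiles.

C is a four-legged stool. The seat is a 298×299×24 mm slab whose top surface is at z = 409 mm; four square legs, each 48×48 mm in cross-section, run from the floor (z = 0) to the underside of the seat, each flush with a corner of the seat.

The picture frame is on top of the table. Two stools sit around the table at the +y, −x sides.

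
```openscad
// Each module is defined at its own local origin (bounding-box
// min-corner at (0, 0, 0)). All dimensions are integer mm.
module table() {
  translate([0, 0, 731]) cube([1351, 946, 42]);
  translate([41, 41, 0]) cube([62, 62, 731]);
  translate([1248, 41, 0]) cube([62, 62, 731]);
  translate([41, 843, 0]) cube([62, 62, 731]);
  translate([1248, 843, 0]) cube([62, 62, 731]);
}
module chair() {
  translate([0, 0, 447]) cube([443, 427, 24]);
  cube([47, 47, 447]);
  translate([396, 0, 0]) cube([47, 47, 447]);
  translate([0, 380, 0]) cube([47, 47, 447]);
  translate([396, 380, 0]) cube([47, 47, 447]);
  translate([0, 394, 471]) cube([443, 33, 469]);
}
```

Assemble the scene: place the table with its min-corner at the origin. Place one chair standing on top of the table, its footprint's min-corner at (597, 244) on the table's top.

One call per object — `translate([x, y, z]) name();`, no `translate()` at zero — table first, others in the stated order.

table();
translate([597, 244, 773]) chair();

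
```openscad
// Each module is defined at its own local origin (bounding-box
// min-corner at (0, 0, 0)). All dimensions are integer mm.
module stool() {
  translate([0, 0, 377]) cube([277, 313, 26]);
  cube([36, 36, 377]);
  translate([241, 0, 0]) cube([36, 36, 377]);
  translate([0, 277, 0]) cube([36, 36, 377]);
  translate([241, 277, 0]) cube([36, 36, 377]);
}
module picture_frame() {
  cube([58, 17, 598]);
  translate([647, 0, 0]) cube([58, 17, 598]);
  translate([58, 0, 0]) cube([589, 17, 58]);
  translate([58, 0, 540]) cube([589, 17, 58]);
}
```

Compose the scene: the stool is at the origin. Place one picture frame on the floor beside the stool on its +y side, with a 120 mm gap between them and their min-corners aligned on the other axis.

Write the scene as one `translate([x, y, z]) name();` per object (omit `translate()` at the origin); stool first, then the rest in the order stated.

stool();
translate([0, 433, 0]) picture_frame();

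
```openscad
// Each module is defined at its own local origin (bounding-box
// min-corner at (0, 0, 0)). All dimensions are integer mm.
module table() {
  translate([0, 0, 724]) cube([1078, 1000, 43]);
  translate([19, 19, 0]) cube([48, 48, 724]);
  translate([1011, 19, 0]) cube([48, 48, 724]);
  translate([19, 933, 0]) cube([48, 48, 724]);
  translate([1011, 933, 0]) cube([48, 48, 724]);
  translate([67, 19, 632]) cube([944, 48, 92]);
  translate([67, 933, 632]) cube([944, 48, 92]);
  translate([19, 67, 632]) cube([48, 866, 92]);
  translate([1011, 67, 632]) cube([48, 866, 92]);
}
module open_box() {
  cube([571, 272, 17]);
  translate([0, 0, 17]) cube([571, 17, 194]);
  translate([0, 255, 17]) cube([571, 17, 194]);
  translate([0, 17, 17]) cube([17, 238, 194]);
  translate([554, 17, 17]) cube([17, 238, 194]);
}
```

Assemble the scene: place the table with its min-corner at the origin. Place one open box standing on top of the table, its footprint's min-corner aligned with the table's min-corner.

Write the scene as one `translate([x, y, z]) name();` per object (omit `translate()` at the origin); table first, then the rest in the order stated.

table();
translate([0, 0, 767]) open_box();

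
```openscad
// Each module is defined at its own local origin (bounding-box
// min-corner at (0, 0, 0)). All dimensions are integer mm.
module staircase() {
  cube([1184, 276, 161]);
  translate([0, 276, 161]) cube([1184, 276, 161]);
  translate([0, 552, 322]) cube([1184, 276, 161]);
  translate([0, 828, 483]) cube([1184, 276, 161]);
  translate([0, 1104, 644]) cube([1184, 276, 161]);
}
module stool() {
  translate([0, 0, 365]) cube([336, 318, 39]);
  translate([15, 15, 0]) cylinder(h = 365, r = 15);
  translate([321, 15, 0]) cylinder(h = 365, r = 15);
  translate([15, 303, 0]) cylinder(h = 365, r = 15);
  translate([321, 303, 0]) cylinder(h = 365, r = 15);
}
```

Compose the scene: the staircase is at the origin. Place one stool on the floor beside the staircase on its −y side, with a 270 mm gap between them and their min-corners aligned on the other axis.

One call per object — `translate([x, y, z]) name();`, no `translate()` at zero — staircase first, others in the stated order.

staircase();
translate([0, -588, 0]) stool();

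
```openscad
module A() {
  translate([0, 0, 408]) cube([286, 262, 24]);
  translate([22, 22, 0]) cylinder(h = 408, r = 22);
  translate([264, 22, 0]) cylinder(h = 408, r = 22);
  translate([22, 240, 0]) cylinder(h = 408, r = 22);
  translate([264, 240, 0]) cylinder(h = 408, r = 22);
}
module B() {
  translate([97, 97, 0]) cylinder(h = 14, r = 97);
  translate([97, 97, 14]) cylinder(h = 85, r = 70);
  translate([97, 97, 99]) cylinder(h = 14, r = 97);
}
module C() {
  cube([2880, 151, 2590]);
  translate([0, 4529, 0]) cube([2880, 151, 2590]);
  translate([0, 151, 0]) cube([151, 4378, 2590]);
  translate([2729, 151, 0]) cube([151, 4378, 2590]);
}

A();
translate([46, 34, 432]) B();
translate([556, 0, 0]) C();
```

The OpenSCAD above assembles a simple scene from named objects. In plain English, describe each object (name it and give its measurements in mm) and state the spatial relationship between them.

A is a simple wooden stool: a rectangular seat 286 mm (x) by 262 mm (y), 24 mm thick, top face at z = 432 mm, on four round legs, each 44 mm in diameter. The legs rest on z = 0, each leg's axis is inset half a diameter from the nearest pair of seat edges (so the leg's bounding box is flush with the corner).

B is a spool: two coaxial disc flanges of radius 97 mm and thickness 14 mm, joined by a core cylinder of radius 70 mm and height 85 mm. The lower flange rests on z = 0 and the three cylinders share a vertical axis.

C is a box-shaped house frame (walls only): outside footprint 2880×4680 mm, wall height 2590 mm, wall thickness 151 mm. The two y-facing walls run the full x-width; the two x-facing walls fit between the inner faces of the y-facing walls.

The spool is on top of the stool, centred. The house frame is on the floor beside the stool on its +x side.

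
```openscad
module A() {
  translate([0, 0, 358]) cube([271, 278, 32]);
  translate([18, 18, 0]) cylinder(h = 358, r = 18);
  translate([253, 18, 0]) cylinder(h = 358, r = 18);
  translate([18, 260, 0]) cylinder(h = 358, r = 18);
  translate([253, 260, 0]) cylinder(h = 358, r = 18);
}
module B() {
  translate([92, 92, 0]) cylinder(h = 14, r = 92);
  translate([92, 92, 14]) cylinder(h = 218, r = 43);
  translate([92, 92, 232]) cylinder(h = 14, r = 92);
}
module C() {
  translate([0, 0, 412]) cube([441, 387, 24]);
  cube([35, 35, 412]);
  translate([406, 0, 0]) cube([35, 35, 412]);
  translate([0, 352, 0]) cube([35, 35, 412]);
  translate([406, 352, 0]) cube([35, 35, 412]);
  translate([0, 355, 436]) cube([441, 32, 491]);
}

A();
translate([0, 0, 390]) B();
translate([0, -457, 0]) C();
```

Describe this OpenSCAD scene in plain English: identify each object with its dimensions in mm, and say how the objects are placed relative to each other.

A is a simple wooden stool: a rectangular seat 271 mm (x) by 278 mm (y), 32 mm thick, top face at z = 390 mm, on four round legs, each 36 mm in diameter. The legs rest on z = 0, each leg's axis is inset half a diameter from the nearest pair of seat edges (so the leg's bounding box is flush with the corner).

B is a spool: two coaxial disc flanges of radius 92 mm and thickness 14 mm, joined by a core cylinder of radius 43 mm and height 218 mm. The lower flange rests on z = 0 and the three cylinders share a vertical axis.

C is a chair: 441×387 mm seat, 24 mm thick, top at z = 436 mm, on four 35 mm square corner legs flush with the seat edges. A 32 mm thick backrest slab spans the full seat width, extending 491 mm above the seat top, its back face flush with the seat's +y edge.

The spool is on top of the stool. The chair is on the floor beside the stool on its −y side.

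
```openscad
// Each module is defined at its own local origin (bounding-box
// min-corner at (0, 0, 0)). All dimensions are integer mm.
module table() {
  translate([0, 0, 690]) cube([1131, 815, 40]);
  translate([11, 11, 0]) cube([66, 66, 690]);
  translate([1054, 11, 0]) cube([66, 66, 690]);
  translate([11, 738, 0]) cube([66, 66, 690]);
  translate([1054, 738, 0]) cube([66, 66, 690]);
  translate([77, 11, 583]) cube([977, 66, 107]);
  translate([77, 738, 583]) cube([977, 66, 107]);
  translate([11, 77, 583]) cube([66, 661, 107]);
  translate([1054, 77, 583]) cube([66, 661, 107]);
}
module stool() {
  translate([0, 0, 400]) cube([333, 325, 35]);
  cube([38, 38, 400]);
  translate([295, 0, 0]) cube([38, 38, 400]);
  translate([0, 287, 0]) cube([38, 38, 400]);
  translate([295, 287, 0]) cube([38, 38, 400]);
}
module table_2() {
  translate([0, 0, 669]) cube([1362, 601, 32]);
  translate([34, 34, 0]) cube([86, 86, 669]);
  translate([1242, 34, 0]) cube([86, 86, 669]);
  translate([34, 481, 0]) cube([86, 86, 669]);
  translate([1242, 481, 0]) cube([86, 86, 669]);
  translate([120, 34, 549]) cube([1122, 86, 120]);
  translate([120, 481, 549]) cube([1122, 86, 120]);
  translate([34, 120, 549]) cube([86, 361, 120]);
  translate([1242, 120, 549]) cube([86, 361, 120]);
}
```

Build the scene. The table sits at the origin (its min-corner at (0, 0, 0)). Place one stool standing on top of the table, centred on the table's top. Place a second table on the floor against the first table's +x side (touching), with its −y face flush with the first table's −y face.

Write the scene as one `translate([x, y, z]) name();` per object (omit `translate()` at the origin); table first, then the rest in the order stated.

table();
translate([399, 245, 730]) stool();
translate([1131, 0, 0]) table_2();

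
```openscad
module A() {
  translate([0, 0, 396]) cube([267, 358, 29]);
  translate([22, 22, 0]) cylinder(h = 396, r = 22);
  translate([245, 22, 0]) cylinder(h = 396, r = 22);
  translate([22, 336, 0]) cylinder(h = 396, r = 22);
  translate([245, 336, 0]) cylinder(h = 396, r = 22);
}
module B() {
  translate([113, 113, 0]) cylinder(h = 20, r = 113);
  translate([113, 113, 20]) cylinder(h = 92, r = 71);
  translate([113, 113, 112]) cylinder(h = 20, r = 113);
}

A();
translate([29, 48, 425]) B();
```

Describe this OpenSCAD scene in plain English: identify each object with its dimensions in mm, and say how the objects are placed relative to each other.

A is a four-legged stool. The seat is 267×358 mm, 29 mm thick, top at z = 425 mm. It stands on four round legs, each 44 mm in diameter, from z = 0 to the seat underside, each leg's axis is inset half a diameter from the nearest pair of seat edges (so the leg's bounding box is flush with the corner).

B is a spool: two coaxial disc flanges of radius 113 mm and thickness 20 mm, joined by a core cylinder of radius 71 mm and height 92 mm. The lower flange rests on z = 0 and the three cylinders share a vertical axis.

The spool is on top of the stool.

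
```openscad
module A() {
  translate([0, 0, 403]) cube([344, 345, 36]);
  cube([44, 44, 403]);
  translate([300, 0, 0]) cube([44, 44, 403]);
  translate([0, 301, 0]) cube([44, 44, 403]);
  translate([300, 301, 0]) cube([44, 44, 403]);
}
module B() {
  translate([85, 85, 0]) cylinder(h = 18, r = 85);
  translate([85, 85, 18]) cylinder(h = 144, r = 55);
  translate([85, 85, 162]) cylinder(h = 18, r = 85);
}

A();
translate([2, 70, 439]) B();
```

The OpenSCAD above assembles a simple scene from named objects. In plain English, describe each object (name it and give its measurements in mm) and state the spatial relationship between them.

A is a four-legged stool. The seat is 344×345 mm, 36 mm thick, top at z = 439 mm. It stands on four square legs, each 44×44 mm in cross-section, from z = 0 to the seat underside, each flush with a corner of the seat.

B is a spool: two coaxial disc flanges of radius 85 mm and thickness 18 mm, joined by a core cylinder of radius 55 mm and height 144 mm. The lower flange rests on z = 0 and the three cylinders share a vertical axis.

The spool is on top of the stool.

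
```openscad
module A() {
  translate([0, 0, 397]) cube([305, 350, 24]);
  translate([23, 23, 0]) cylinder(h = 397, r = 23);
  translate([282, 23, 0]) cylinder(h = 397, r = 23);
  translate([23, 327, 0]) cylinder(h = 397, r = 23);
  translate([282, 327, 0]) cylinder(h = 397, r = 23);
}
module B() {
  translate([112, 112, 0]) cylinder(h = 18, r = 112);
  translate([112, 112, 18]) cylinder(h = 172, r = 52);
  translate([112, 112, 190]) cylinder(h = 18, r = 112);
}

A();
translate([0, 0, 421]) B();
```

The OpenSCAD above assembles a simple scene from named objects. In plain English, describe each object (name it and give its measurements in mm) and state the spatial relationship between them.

A is a four-legged stool. The seat is 305×350 mm, 24 mm thick, top at z = 421 mm. It stands on four round legs, each 46 mm in diameter, from z = 0 to the seat underside, each leg's axis is inset half a diameter from the nearest pair of seat edges (so the leg's bounding box is flush with the corner).

B is a spool: two coaxial disc flanges of radius 112 mm and thickness 18 mm, joined by a core cylinder of radius 52 mm and height 172 mm. The lower flange rests on z = 0 and the three cylinders share a vertical axis.

The spool is on top of the stool.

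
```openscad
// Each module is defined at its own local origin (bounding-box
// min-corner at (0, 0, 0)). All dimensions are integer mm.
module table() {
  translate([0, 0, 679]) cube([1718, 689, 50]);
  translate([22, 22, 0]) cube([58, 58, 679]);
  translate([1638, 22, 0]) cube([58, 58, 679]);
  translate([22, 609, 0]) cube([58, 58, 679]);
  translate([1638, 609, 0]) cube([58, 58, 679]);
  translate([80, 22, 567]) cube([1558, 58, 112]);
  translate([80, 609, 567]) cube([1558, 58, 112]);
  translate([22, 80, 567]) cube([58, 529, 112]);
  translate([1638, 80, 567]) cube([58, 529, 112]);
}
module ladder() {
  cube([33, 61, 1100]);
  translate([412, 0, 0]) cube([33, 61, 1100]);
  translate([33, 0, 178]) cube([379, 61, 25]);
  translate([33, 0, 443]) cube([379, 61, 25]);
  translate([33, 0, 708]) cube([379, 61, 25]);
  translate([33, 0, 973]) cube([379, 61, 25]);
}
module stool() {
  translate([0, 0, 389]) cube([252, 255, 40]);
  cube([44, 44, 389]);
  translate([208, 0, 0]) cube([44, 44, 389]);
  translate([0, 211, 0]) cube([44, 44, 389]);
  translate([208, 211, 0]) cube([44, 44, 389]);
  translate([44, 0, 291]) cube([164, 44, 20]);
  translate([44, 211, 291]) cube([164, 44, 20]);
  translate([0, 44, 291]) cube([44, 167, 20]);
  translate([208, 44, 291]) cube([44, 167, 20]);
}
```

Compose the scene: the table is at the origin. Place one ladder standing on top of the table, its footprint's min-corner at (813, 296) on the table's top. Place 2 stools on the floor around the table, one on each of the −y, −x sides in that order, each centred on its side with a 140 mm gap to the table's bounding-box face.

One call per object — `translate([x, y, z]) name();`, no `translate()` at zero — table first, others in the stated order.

table();
translate([813, 296, 729]) ladder();
translate([733, -395, 0]) stool();
translate([-392, 217, 0]) stool();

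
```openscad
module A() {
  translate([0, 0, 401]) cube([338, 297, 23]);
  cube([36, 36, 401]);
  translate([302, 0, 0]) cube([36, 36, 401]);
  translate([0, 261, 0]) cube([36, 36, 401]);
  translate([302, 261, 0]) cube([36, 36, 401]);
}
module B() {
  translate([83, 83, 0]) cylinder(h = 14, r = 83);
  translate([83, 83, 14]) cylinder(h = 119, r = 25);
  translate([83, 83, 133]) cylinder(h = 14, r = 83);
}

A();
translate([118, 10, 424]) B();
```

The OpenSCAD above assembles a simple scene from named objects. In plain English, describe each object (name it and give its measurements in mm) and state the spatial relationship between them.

A is a four-legged stool. The seat is a 338×297×23 mm slab whose top surface is at z = 424 mm; four square legs, each 36×36 mm in cross-section, run from the floor (z = 0) to the underside of the seat, each flush with a corner of the seat.

B is a spool: two coaxial disc flanges of radius 83 mm and thickness 14 mm, joined by a core cylinder of radius 25 mm and height 119 mm. The lower flange rests on z = 0 and the three cylinders share a vertical axis.

The spool is on top of the stool.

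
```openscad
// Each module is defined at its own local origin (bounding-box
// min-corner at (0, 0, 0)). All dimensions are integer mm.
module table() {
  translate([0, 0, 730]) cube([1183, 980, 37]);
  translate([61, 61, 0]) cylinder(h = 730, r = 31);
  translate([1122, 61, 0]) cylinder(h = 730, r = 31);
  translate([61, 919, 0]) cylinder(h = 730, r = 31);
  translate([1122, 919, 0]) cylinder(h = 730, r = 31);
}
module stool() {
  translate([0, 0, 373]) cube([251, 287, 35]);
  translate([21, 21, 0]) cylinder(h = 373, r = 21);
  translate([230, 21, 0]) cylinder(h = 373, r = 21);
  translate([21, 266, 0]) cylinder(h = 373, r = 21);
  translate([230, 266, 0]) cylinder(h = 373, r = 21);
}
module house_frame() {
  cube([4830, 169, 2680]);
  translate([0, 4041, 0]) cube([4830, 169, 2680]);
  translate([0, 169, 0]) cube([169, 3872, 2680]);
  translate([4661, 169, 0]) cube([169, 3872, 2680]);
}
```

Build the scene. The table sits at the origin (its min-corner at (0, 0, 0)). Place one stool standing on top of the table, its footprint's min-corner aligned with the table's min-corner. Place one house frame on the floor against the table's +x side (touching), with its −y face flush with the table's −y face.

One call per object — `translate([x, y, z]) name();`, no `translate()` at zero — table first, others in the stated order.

table();
translate([0, 0, 767]) stool();
translate([1183, 0, 0]) house_frame();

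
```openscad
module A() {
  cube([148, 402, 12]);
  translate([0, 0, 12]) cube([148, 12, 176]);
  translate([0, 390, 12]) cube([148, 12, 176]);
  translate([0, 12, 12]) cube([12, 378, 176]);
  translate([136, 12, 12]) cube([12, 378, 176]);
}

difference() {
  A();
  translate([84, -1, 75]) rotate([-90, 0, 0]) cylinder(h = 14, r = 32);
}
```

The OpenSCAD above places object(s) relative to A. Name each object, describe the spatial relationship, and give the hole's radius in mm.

The subtracted cylinder has r = 32 mm.

A is an open box. The open box has a circular hole through its front wall. The hole's radius is 32 mm.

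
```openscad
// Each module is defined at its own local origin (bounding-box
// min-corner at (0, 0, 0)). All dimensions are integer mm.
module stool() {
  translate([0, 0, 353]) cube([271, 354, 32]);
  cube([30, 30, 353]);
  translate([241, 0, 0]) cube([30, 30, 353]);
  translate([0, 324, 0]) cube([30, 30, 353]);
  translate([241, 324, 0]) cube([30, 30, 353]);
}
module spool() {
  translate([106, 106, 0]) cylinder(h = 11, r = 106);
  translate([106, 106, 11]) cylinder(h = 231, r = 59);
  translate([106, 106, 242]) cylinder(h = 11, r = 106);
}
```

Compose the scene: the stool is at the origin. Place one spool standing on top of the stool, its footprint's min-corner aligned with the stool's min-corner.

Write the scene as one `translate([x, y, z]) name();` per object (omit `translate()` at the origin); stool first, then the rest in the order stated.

stool();
translate([0, 0, 385]) spool();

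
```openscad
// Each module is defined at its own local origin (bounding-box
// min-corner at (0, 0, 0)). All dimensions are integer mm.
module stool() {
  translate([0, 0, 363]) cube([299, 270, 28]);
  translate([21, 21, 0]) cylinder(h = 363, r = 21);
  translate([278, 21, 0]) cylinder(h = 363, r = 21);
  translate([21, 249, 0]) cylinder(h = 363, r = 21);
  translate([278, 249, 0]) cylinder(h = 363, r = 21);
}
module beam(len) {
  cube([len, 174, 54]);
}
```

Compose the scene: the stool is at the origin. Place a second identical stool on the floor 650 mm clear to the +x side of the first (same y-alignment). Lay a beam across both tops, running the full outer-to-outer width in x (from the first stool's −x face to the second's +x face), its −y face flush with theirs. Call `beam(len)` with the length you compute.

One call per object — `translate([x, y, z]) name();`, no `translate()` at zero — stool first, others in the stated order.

stool();
translate([949, 0, 0]) stool();
translate([0, 0, 391]) beam(1248);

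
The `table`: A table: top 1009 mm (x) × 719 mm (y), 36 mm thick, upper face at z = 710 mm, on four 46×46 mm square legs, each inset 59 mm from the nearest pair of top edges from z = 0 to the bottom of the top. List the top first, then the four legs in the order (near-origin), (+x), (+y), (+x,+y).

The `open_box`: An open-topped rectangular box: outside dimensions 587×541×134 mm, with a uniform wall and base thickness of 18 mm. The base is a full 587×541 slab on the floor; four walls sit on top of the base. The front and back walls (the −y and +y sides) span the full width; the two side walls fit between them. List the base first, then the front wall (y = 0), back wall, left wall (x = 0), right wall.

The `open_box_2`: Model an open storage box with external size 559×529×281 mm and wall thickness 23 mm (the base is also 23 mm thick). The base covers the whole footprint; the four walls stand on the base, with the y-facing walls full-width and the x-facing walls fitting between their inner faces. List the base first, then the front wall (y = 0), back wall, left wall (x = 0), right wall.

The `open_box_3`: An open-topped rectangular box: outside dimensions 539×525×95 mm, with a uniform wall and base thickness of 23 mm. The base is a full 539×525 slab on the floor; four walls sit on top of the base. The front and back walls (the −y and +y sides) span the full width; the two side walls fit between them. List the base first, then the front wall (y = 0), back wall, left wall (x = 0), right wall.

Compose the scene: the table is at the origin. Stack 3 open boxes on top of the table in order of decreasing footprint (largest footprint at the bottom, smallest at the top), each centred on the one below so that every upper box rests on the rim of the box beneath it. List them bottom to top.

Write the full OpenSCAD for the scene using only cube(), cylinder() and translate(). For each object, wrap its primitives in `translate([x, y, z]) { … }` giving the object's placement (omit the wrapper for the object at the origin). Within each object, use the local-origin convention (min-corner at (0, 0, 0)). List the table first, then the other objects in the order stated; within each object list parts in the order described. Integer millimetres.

translate([0, 0, 674]) cube([1009, 719, 36]);
translate([59, 59, 0]) cube([46, 46, 674]);
translate([904, 59, 0]) cube([46, 46, 674]);
translate([59, 614, 0]) cube([46, 46, 674]);
translate([904, 614, 0]) cube([46, 46, 674]);
translate([211, 89, 710]) {
  cube([587, 541, 18]);
  translate([0, 0, 18]) cube([587, 18, 116]);
  translate([0, 523, 18]) cube([587, 18, 116]);
  translate([0, 18, 18]) cube([18, 505, 116]);
  translate([569, 18, 18]) cube([18, 505, 116]);
}
translate([225, 95, 844]) {
  cube([559, 529, 23]);
  translate([0, 0, 23]) cube([559, 23, 258]);
  translate([0, 506, 23]) cube([559, 23, 258]);
  translate([0, 23, 23]) cube([23, 483, 258]);
  translate([536, 23, 23]) cube([23, 483, 258]);
}
translate([235, 97, 1125]) {
  cube([539, 525, 23]);
  translate([0, 0, 23]) cube([539, 23, 72]);
  translate([0, 502, 23]) cube([539, 23, 72]);
  translate([0, 23, 23]) cube([23, 479, 72]);
  translate([516, 23, 23]) cube([23, 479, 72]);
}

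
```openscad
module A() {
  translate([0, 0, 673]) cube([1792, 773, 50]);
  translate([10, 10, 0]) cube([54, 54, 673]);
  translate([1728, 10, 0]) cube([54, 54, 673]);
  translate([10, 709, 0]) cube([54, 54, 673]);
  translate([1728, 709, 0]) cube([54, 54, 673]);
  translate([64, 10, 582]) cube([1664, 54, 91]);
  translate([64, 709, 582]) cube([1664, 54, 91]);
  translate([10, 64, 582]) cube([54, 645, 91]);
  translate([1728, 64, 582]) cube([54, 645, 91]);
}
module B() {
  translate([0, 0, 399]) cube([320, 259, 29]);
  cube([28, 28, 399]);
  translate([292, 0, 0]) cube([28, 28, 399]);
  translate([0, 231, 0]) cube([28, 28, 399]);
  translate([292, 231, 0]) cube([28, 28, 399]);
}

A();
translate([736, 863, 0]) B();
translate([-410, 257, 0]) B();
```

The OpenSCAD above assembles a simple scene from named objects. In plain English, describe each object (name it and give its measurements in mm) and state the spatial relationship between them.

A is a table: top 1792 mm (x) × 773 mm (y), 50 mm thick, upper face at z = 723 mm, on four 54×54 mm square legs, each inset 10 mm from the nearest pair of top edges, running from z = 0 to the bottom of the top. Four apron rails, 54 mm thick and 91 mm tall, run between adjacent legs with their top edges flush with the underside of the top and their outer faces flush with the legs' outer faces.

B is a four-legged stool. The seat is 320×259 mm, 29 mm thick, top at z = 428 mm. It stands on four square legs, each 28×28 mm in cross-section, from z = 0 to the seat underside, each flush with a corner of the seat.

Two stools sit around the table at the +y, −x sides.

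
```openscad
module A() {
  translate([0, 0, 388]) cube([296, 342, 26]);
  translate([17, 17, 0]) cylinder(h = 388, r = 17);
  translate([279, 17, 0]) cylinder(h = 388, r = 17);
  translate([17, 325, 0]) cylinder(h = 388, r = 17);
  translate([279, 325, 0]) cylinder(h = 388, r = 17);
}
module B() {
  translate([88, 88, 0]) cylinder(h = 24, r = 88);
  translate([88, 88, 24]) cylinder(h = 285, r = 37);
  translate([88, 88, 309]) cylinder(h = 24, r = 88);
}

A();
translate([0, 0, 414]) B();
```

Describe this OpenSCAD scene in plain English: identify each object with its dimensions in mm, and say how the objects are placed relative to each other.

A is a four-legged stool. The seat is a 296×342×26 mm slab whose top surface is at z = 414 mm; four round legs, each 34 mm in diameter, run from the floor (z = 0) to the underside of the seat, each leg's axis is inset half a diameter from the nearest pair of seat edges (so the leg's bounding box is flush with the corner).

B is a spool: two coaxial disc flanges of radius 88 mm and thickness 24 mm, joined by a core cylinder of radius 37 mm and height 285 mm. The lower flange rests on z = 0 and the three cylinders share a vertical axis.

The spool is on top of the stool.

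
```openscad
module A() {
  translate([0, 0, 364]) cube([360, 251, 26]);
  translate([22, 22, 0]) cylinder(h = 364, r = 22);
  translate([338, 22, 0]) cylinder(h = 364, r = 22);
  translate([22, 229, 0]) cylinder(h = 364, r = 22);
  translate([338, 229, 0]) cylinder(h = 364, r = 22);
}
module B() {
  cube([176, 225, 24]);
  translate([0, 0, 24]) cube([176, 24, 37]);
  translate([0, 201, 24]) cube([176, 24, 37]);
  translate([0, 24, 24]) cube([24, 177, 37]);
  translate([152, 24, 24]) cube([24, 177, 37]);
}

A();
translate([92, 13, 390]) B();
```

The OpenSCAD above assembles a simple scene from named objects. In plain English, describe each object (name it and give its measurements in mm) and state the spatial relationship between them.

A is a four-legged stool. The seat is a 360×251×26 mm slab whose top surface is at z = 390 mm; four round legs, each 44 mm in diameter, run from the floor (z = 0) to the underside of the seat, each leg's axis is inset half a diameter from the nearest pair of seat edges (so the leg's bounding box is flush with the corner).

B is an open-topped rectangular box: outside dimensions 176×225×61 mm, with a uniform wall and base thickness of 24 mm. The base is a full 176×225 slab on the floor; four walls sit on top of the base. The front and back walls (the −y and +y sides) span the full width; the two side walls fit between them.

The open box is on top of the stool, centred.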